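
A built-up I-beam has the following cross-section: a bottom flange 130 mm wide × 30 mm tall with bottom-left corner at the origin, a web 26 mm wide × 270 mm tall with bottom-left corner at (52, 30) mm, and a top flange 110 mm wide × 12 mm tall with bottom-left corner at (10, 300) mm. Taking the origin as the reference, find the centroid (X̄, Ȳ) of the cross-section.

X̄ = 65.00 mm, Ȳ = 132.41 mm

bottom flange: A = 130 × 30 = 3900.00, centroid at (65.00, 15.00).
web: A = 26 × 270 = 7020.00, centroid at (65.00, 165.00).
top flange: A = 110 × 12 = 1320.00, centroid at (65.00, 306.00).
ΣA = 12240.00 mm²
ΣAX̄ = (3900.00)(65.00) + (7020.00)(65.00) + (1320.00)(65.00) = 795600.00 mm³
ΣAȲ = (3900.00)(15.00) + (7020.00)(165.00) + (1320.00)(306.00) = 1620720.00 mm³
X̄ = 795600.00 / 12240.00 = 65.00 mm
Ȳ = 1620720.00 / 12240.00 = 132.41 mm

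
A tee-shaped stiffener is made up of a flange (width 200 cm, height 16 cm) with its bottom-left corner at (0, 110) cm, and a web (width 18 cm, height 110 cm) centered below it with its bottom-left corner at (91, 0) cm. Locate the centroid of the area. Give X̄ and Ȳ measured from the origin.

web: A = 18 × 110 = 1980.00, centroid at (100.00, 55.00).
flange: A = 200 × 16 = 3200.00, centroid at (100.00, 118.00).
ΣA = 5180.00 cm², ΣAX̄ = 518000.00 cm³, ΣAȲ = 486500.00 cm³.
X̄ = 518000.00/5180.00 = 100.00 cm; Ȳ = 486500.00/5180.00 = 93.92 cm.

X̄ = 100.00 cm, Ȳ = 93.92 cm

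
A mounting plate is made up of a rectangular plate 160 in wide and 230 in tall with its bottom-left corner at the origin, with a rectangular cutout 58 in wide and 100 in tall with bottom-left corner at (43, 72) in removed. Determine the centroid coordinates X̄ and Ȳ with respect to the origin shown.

X̄ = 81.50 in, Ȳ = 113.69 in

Part | A | x̄ᵢ | ȳᵢ | A·x̄ᵢ | A·ȳᵢ
plate | 36800.00 | 80.00 | 115.00 | 2944000.00 | 4232000.00
hole | -5800.00 | 72.00 | 122.00 | -417600.00 | -707600.00
Σ | 31000.00 |  |  | 2526400.00 | 3524400.00
X̄ = 2526400.00 / 31000.00 = 81.50 in
Ȳ = 3524400.00 / 31000.00 = 113.69 in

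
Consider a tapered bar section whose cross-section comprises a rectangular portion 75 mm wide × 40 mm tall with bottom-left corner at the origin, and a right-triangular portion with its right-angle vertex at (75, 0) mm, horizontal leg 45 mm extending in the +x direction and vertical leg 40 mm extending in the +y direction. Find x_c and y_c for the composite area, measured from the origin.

x_c = 49.62 mm, y_c = 18.46 mm

rectangular portion: A = 75 × 40 = 3000.00, centroid at (37.50, 20.00).
triangular portion: A = ½·45·40 = 900.00, centroid at (90.00, 13.33).
ΣA = 3900.00 mm², ΣAx_c = 193500.00 mm³, ΣAy_c = 72000.00 mm³.
x_c = 193500.00/3900.00 = 49.62 mm; y_c = 72000.00/3900.00 = 18.46 mm.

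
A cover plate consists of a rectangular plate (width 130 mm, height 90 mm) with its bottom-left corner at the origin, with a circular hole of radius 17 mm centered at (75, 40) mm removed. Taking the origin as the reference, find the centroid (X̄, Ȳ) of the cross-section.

X̄ = 64.16 mm, Ȳ = 45.42 mm

plate: A = 130 × 90 = 11700.00, centroid at (65.00, 45.00).
hole: A = −π·17² = -907.92, centroid at (75.00, 40.00).
ΣA = 10792.08 mm², ΣAX̄ = 692405.98 mm³, ΣAȲ = 490183.19 mm³.
X̄ = 692405.98/10792.08 = 64.16 mm; Ȳ = 490183.19/10792.08 = 45.42 mm.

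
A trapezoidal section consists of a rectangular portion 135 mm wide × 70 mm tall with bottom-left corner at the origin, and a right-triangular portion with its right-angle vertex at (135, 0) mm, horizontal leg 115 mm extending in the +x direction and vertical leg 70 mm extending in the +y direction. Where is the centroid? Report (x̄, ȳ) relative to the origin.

rectangular portion: A = 135 × 70 = 9450.00, centroid at (67.50, 35.00).
triangular portion: A = ½·115·70 = 4025.00, centroid at (173.33, 23.33).
ΣA = 13475.00 mm², ΣAx̄ = 1335541.67 mm³, ΣAȳ = 424666.67 mm³.
x̄ = 1335541.67/13475.00 = 99.11 mm; ȳ = 424666.67/13475.00 = 31.52 mm.

x̄ = 99.11 mm, ȳ = 31.52 mm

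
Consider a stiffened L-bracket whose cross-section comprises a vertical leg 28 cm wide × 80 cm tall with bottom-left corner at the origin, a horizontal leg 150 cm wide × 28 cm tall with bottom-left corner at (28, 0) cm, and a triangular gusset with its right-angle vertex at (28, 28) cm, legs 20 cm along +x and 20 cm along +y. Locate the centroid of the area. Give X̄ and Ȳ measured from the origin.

Part | A | x̄ᵢ | ȳᵢ | A·x̄ᵢ | A·ȳᵢ
vertical leg | 2240.00 | 14.00 | 40.00 | 31360.00 | 89600.00
horizontal leg | 4200.00 | 103.00 | 14.00 | 432600.00 | 58800.00
gusset | 200.00 | 34.67 | 34.67 | 6933.33 | 6933.33
Σ | 6640.00 |  |  | 470893.33 | 155333.33
X̄ = 470893.33 / 6640.00 = 70.92 cm
Ȳ = 155333.33 / 6640.00 = 23.39 cm

X̄ = 70.92 cm, Ȳ = 23.39 cm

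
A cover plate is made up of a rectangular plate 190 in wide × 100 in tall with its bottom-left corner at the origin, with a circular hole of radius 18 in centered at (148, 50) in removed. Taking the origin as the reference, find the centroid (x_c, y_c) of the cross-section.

plate: A = 190 × 100 = 19000.00, centroid at (95.00, 50.00).
hole: A = −π·18² = -1017.88, centroid at (148.00, 50.00).
ΣA = 17982.12 in²
ΣAx_c = (19000.00)(95.00) + (-1017.88)(148.00) = 1654354.35 in³
ΣAy_c = (19000.00)(50.00) + (-1017.88)(50.00) = 899106.20 in³
x_c = 1654354.35 / 17982.12 = 92.00 in
y_c = 899106.20 / 17982.12 = 50.00 in

x_c = 92.00 in, y_c = 50.00 in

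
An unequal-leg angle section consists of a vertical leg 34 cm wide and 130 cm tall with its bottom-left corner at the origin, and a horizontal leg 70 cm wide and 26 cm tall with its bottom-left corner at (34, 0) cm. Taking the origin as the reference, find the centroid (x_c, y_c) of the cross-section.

Part | A | x̄ᵢ | ȳᵢ | A·x̄ᵢ | A·ȳᵢ
vertical leg | 4420.00 | 17.00 | 65.00 | 75140.00 | 287300.00
horizontal leg | 1820.00 | 69.00 | 13.00 | 125580.00 | 23660.00
Σ | 6240.00 |  |  | 200720.00 | 310960.00
x_c = 200720.00 / 6240.00 = 32.17 cm
y_c = 310960.00 / 6240.00 = 49.83 cm

x_c = 32.17 cm, y_c = 49.83 cm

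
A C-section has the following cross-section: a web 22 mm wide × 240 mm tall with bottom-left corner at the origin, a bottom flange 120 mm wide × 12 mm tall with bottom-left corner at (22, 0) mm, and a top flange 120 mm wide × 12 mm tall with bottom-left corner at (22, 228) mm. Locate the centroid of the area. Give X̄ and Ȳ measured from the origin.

X̄ = 36.06 mm, Ȳ = 120.00 mm

web: A = 22 × 240 = 5280.00, centroid at (11.00, 120.00).
bottom flange: A = 120 × 12 = 1440.00, centroid at (82.00, 6.00).
top flange: A = 120 × 12 = 1440.00, centroid at (82.00, 234.00).
ΣA = 8160.00 mm²
ΣAX̄ = (5280.00)(11.00) + (1440.00)(82.00) + (1440.00)(82.00) = 294240.00 mm³
ΣAȲ = (5280.00)(120.00) + (1440.00)(6.00) + (1440.00)(234.00) = 979200.00 mm³
X̄ = 294240.00 / 8160.00 = 36.06 mm
Ȳ = 979200.00 / 8160.00 = 120.00 mm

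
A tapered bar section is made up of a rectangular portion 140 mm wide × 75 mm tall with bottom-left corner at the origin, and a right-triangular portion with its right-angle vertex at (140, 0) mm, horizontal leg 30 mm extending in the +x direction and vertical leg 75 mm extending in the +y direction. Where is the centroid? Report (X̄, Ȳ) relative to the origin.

X̄ = 77.74 mm, Ȳ = 36.29 mm

Part | A | x̄ᵢ | ȳᵢ | A·x̄ᵢ | A·ȳᵢ
rectangular portion | 10500.00 | 70.00 | 37.50 | 735000.00 | 393750.00
triangular portion | 1125.00 | 150.00 | 25.00 | 168750.00 | 28125.00
Σ | 11625.00 |  |  | 903750.00 | 421875.00
X̄ = 903750.00 / 11625.00 = 77.74 mm
Ȳ = 421875.00 / 11625.00 = 36.29 mm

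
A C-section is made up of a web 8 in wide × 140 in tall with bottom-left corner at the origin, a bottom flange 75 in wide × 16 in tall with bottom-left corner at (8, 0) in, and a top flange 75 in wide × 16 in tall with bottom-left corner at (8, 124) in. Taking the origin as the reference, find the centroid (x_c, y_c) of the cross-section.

Part | A | x̄ᵢ | ȳᵢ | A·x̄ᵢ | A·ȳᵢ
web | 1120.00 | 4.00 | 70.00 | 4480.00 | 78400.00
bottom flange | 1200.00 | 45.50 | 8.00 | 54600.00 | 9600.00
top flange | 1200.00 | 45.50 | 132.00 | 54600.00 | 158400.00
Σ | 3520.00 |  |  | 113680.00 | 246400.00
x_c = 113680.00 / 3520.00 = 32.30 in
y_c = 246400.00 / 3520.00 = 70.00 in

x_c = 32.30 in, y_c = 70.00 in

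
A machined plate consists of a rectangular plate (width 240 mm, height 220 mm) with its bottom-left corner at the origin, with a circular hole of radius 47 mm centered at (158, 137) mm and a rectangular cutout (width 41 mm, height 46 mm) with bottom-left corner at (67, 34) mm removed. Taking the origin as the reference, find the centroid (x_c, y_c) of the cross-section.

x_c = 115.40 mm, y_c = 108.01 mm

plate: A = 240 × 220 = 52800.00, centroid at (120.00, 110.00).
hole 1: A = −π·47² = -6939.78, centroid at (158.00, 137.00).
hole 2: A = −(41 × 46) = -1886.00, centroid at (87.50, 57.00).
ΣA = 43974.22 mm²
ΣAx_c = (52800.00)(120.00) + (-6939.78)(158.00) + (-1886.00)(87.50) = 5074490.05 mm³
ΣAy_c = (52800.00)(110.00) + (-6939.78)(137.00) + (-1886.00)(57.00) = 4749748.39 mm³
x_c = 5074490.05 / 43974.22 = 115.40 mm
y_c = 4749748.39 / 43974.22 = 108.01 mm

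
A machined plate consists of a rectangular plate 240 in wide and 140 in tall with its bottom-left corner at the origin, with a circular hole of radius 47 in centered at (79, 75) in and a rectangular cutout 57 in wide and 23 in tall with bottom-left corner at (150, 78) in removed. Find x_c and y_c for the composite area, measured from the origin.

x_c = 128.20 in, y_c = 67.62 in

plate: A = 240 × 140 = 33600.00, centroid at (120.00, 70.00).
hole 1: A = −π·47² = -6939.78, centroid at (79.00, 75.00).
hole 2: A = −(57 × 23) = -1311.00, centroid at (178.50, 89.50).
ΣA = 25349.22 in², ΣAx_c = 3249744.02 in³, ΣAy_c = 1714182.14 in³.
x_c = 3249744.02/25349.22 = 128.20 in; y_c = 1714182.14/25349.22 = 67.62 in.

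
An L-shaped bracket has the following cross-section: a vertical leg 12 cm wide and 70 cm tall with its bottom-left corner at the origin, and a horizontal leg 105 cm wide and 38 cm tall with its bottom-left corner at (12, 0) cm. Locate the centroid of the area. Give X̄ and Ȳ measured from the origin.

Part | A | x̄ᵢ | ȳᵢ | A·x̄ᵢ | A·ȳᵢ
vertical leg | 840.00 | 6.00 | 35.00 | 5040.00 | 29400.00
horizontal leg | 3990.00 | 64.50 | 19.00 | 257355.00 | 75810.00
Σ | 4830.00 |  |  | 262395.00 | 105210.00
X̄ = 262395.00 / 4830.00 = 54.33 cm
Ȳ = 105210.00 / 4830.00 = 21.78 cm

X̄ = 54.33 cm, Ȳ = 21.78 cm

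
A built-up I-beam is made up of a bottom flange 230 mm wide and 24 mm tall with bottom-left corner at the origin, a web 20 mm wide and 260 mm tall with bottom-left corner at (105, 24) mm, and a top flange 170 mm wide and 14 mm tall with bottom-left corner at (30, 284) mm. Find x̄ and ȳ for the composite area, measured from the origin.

x̄ = 115.00 mm, ȳ = 119.05 mm

Part | A | x̄ᵢ | ȳᵢ | A·x̄ᵢ | A·ȳᵢ
bottom flange | 5520.00 | 115.00 | 12.00 | 634800.00 | 66240.00
web | 5200.00 | 115.00 | 154.00 | 598000.00 | 800800.00
top flange | 2380.00 | 115.00 | 291.00 | 273700.00 | 692580.00
Σ | 13100.00 |  |  | 1506500.00 | 1559620.00
x̄ = 1506500.00 / 13100.00 = 115.00 mm
ȳ = 1559620.00 / 13100.00 = 119.05 mm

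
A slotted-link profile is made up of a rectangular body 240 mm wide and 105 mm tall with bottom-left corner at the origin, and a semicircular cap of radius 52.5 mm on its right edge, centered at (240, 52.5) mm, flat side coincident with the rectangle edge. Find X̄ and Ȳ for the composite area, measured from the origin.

X̄ = 140.86 mm, Ȳ = 52.50 mm

rectangular body: A = 240 × 105 = 25200.00, centroid at (120.00, 52.50).
semicircular end: A = ½π·52.5² = 4329.51, centroid at (262.28, 52.50).
ΣA = 29529.51 mm², ΣAX̄ = 4159550.52 mm³, ΣAȲ = 1550299.14 mm³.
X̄ = 4159550.52/29529.51 = 140.86 mm; Ȳ = 1550299.14/29529.51 = 52.50 mm.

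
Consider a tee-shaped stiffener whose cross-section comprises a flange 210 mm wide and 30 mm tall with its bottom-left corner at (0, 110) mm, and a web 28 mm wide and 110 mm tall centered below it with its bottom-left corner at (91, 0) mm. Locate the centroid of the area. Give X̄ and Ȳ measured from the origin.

X̄ = 105.00 mm, Ȳ = 102.01 mm

Part | A | x̄ᵢ | ȳᵢ | A·x̄ᵢ | A·ȳᵢ
web | 3080.00 | 105.00 | 55.00 | 323400.00 | 169400.00
flange | 6300.00 | 105.00 | 125.00 | 661500.00 | 787500.00
Σ | 9380.00 |  |  | 984900.00 | 956900.00
X̄ = 984900.00 / 9380.00 = 105.00 mm
Ȳ = 956900.00 / 9380.00 = 102.01 mm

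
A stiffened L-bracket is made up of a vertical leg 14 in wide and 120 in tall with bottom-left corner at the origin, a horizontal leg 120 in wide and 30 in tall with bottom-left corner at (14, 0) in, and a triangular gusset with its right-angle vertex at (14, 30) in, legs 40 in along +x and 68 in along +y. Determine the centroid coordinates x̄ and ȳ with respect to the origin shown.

x̄ = 47.49 in, ȳ = 34.10 in

vertical leg: A = 14 × 120 = 1680.00, centroid at (7.00, 60.00).
horizontal leg: A = 120 × 30 = 3600.00, centroid at (74.00, 15.00).
gusset: A = ½·40·68 = 1360.00, centroid at (27.33, 52.67).
ΣA = 6640.00 in², ΣAx̄ = 315333.33 in³, ΣAȳ = 226426.67 in³.
x̄ = 315333.33/6640.00 = 47.49 in; ȳ = 226426.67/6640.00 = 34.10 in.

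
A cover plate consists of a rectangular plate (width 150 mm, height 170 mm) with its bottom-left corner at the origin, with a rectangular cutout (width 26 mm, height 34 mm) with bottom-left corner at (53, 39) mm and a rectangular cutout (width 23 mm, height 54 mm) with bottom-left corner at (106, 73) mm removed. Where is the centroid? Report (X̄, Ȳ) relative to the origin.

X̄ = 73.08 mm, Ȳ = 85.30 mm

Part | A | x̄ᵢ | ȳᵢ | A·x̄ᵢ | A·ȳᵢ
plate | 25500.00 | 75.00 | 85.00 | 1912500.00 | 2167500.00
hole 1 | -884.00 | 66.00 | 56.00 | -58344.00 | -49504.00
hole 2 | -1242.00 | 117.50 | 100.00 | -145935.00 | -124200.00
Σ | 23374.00 |  |  | 1708221.00 | 1993796.00
X̄ = 1708221.00 / 23374.00 = 73.08 mm
Ȳ = 1993796.00 / 23374.00 = 85.30 mm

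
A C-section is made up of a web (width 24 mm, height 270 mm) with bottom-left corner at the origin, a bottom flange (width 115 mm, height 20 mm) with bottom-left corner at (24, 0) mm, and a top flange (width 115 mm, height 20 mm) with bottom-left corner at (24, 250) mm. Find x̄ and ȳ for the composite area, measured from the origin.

x̄ = 40.85 mm, ȳ = 135.00 mm

web: A = 24 × 270 = 6480.00, centroid at (12.00, 135.00).
bottom flange: A = 115 × 20 = 2300.00, centroid at (81.50, 10.00).
top flange: A = 115 × 20 = 2300.00, centroid at (81.50, 260.00).
ΣA = 11080.00 mm²
ΣAx̄ = (6480.00)(12.00) + (2300.00)(81.50) + (2300.00)(81.50) = 452660.00 mm³
ΣAȳ = (6480.00)(135.00) + (2300.00)(10.00) + (2300.00)(260.00) = 1495800.00 mm³
x̄ = 452660.00 / 11080.00 = 40.85 mm
ȳ = 1495800.00 / 11080.00 = 135.00 mm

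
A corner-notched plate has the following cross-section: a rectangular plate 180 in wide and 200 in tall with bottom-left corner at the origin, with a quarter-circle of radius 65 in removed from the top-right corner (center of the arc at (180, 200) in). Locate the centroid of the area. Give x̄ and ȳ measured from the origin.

x̄ = 83.66 in, ȳ = 92.65 in

Part | A | x̄ᵢ | ȳᵢ | A·x̄ᵢ | A·ȳᵢ
plate | 36000.00 | 90.00 | 100.00 | 3240000.00 | 3600000.00
removed quarter-circle | -3318.31 | 152.41 | 172.41 | -505753.64 | -572119.78
Σ | 32681.69 |  |  | 2734246.36 | 3027880.22
x̄ = 2734246.36 / 32681.69 = 83.66 in
ȳ = 3027880.22 / 32681.69 = 92.65 in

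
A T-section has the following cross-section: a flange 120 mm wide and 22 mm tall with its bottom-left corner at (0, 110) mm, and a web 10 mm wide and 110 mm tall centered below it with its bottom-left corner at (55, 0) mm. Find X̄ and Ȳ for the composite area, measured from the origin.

web: A = 10 × 110 = 1100.00, centroid at (60.00, 55.00).
flange: A = 120 × 22 = 2640.00, centroid at (60.00, 121.00).
ΣA = 3740.00 mm², ΣAX̄ = 224400.00 mm³, ΣAȲ = 379940.00 mm³.
X̄ = 224400.00/3740.00 = 60.00 mm; Ȳ = 379940.00/3740.00 = 101.59 mm.

X̄ = 60.00 mm, Ȳ = 101.59 mm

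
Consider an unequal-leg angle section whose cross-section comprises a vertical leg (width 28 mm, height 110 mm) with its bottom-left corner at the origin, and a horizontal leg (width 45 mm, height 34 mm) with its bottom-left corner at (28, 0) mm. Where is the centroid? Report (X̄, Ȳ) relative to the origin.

vertical leg: A = 28 × 110 = 3080.00, centroid at (14.00, 55.00).
horizontal leg: A = 45 × 34 = 1530.00, centroid at (50.50, 17.00).
ΣA = 4610.00 mm²
ΣAX̄ = (3080.00)(14.00) + (1530.00)(50.50) = 120385.00 mm³
ΣAȲ = (3080.00)(55.00) + (1530.00)(17.00) = 195410.00 mm³
X̄ = 120385.00 / 4610.00 = 26.11 mm
Ȳ = 195410.00 / 4610.00 = 42.39 mm

X̄ = 26.11 mm, Ȳ = 42.39 mm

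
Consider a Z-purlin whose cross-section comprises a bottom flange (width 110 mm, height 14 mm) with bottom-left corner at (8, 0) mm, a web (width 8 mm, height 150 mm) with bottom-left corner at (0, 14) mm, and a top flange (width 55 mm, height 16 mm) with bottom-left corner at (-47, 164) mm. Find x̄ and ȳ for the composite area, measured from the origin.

x̄ = 23.39 mm, ȳ = 74.29 mm

bottom flange: A = 110 × 14 = 1540.00, centroid at (63.00, 7.00).
web: A = 8 × 150 = 1200.00, centroid at (4.00, 89.00).
top flange: A = 55 × 16 = 880.00, centroid at (-19.50, 172.00).
ΣA = 3620.00 mm²
ΣAx̄ = (1540.00)(63.00) + (1200.00)(4.00) + (880.00)(-19.50) = 84660.00 mm³
ΣAȳ = (1540.00)(7.00) + (1200.00)(89.00) + (880.00)(172.00) = 268940.00 mm³
x̄ = 84660.00 / 3620.00 = 23.39 mm
ȳ = 268940.00 / 3620.00 = 74.29 mm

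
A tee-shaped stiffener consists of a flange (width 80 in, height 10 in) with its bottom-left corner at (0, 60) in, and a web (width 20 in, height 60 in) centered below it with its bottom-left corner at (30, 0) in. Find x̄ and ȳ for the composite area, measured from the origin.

x̄ = 40.00 in, ȳ = 44.00 in

Part | A | x̄ᵢ | ȳᵢ | A·x̄ᵢ | A·ȳᵢ
web | 1200.00 | 40.00 | 30.00 | 48000.00 | 36000.00
flange | 800.00 | 40.00 | 65.00 | 32000.00 | 52000.00
Σ | 2000.00 |  |  | 80000.00 | 88000.00
x̄ = 80000.00 / 2000.00 = 40.00 in
ȳ = 88000.00 / 2000.00 = 44.00 in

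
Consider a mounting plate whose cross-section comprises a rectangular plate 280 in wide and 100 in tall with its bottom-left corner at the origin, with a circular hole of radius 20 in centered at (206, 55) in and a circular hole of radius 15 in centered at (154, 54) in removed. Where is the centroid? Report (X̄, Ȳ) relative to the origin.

plate: A = 280 × 100 = 28000.00, centroid at (140.00, 50.00).
hole 1: A = −π·20² = -1256.64, centroid at (206.00, 55.00).
hole 2: A = −π·15² = -706.86, centroid at (154.00, 54.00).
ΣA = 26036.50 in², ΣAX̄ = 3552276.58 in³, ΣAȲ = 1292714.61 in³.
X̄ = 3552276.58/26036.50 = 136.43 in; Ȳ = 1292714.61/26036.50 = 49.65 in.

X̄ = 136.43 in, Ȳ = 49.65 in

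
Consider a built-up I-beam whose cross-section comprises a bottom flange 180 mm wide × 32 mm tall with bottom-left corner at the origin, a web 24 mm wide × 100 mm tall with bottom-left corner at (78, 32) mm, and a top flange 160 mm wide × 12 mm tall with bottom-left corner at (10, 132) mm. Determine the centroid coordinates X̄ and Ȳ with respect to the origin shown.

bottom flange: A = 180 × 32 = 5760.00, centroid at (90.00, 16.00).
web: A = 24 × 100 = 2400.00, centroid at (90.00, 82.00).
top flange: A = 160 × 12 = 1920.00, centroid at (90.00, 138.00).
ΣA = 10080.00 mm²
ΣAX̄ = (5760.00)(90.00) + (2400.00)(90.00) + (1920.00)(90.00) = 907200.00 mm³
ΣAȲ = (5760.00)(16.00) + (2400.00)(82.00) + (1920.00)(138.00) = 553920.00 mm³
X̄ = 907200.00 / 10080.00 = 90.00 mm
Ȳ = 553920.00 / 10080.00 = 54.95 mm

X̄ = 90.00 mm, Ȳ = 54.95 mm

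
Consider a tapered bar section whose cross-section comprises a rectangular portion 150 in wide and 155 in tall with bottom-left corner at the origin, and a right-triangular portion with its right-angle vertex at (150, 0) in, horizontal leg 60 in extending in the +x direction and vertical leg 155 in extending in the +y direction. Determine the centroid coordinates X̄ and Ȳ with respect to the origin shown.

X̄ = 90.83 in, Ȳ = 73.19 in

Part | A | x̄ᵢ | ȳᵢ | A·x̄ᵢ | A·ȳᵢ
rectangular portion | 23250.00 | 75.00 | 77.50 | 1743750.00 | 1801875.00
triangular portion | 4650.00 | 170.00 | 51.67 | 790500.00 | 240250.00
Σ | 27900.00 |  |  | 2534250.00 | 2042125.00
X̄ = 2534250.00 / 27900.00 = 90.83 in
Ȳ = 2042125.00 / 27900.00 = 73.19 in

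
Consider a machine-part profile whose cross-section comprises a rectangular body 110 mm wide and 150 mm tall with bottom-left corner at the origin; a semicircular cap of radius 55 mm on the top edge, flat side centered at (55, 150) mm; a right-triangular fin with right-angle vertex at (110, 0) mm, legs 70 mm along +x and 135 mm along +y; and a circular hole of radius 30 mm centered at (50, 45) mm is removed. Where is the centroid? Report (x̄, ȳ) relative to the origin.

Part | A | x̄ᵢ | ȳᵢ | A·x̄ᵢ | A·ȳᵢ
rectangular body | 16500.00 | 55.00 | 75.00 | 907500.00 | 1237500.00
semicircular top | 4751.66 | 55.00 | 173.34 | 261341.24 | 823665.50
triangular fin | 4725.00 | 133.33 | 45.00 | 630000.00 | 212625.00
hole | -2827.43 | 50.00 | 45.00 | -141371.67 | -127234.50
Σ | 23149.23 |  |  | 1657469.57 | 2146556.00
x̄ = 1657469.57 / 23149.23 = 71.60 mm
ȳ = 2146556.00 / 23149.23 = 92.73 mm

x̄ = 71.60 mm, ȳ = 92.73 mm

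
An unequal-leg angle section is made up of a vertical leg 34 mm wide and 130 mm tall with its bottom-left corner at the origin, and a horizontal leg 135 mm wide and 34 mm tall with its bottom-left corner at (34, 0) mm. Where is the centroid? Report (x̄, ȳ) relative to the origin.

x̄ = 60.05 mm, ȳ = 40.55 mm

vertical leg: A = 34 × 130 = 4420.00, centroid at (17.00, 65.00).
horizontal leg: A = 135 × 34 = 4590.00, centroid at (101.50, 17.00).
ΣA = 9010.00 mm²
ΣAx̄ = (4420.00)(17.00) + (4590.00)(101.50) = 541025.00 mm³
ΣAȳ = (4420.00)(65.00) + (4590.00)(17.00) = 365330.00 mm³
x̄ = 541025.00 / 9010.00 = 60.05 mm
ȳ = 365330.00 / 9010.00 = 40.55 mm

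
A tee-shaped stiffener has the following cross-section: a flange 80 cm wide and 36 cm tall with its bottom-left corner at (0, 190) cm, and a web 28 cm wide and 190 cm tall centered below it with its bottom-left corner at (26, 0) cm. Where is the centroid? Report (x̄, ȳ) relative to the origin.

x̄ = 40.00 cm, ȳ = 134.69 cm

web: A = 28 × 190 = 5320.00, centroid at (40.00, 95.00).
flange: A = 80 × 36 = 2880.00, centroid at (40.00, 208.00).
ΣA = 8200.00 cm², ΣAx̄ = 328000.00 cm³, ΣAȳ = 1104440.00 cm³.
x̄ = 328000.00/8200.00 = 40.00 cm; ȳ = 1104440.00/8200.00 = 134.69 cm.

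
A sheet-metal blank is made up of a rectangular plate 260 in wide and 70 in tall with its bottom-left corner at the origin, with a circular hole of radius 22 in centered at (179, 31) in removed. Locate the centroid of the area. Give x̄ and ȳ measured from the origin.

plate: A = 260 × 70 = 18200.00, centroid at (130.00, 35.00).
hole: A = −π·22² = -1520.53, centroid at (179.00, 31.00).
ΣA = 16679.47 in², ΣAx̄ = 2093824.98 in³, ΣAȳ = 589863.54 in³.
x̄ = 2093824.98/16679.47 = 125.53 in; ȳ = 589863.54/16679.47 = 35.36 in.

x̄ = 125.53 in, ȳ = 35.36 in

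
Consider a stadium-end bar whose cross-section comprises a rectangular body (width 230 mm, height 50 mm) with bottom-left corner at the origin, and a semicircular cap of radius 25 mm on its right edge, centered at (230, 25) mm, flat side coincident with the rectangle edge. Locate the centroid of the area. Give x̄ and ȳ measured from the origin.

rectangular body: A = 230 × 50 = 11500.00, centroid at (115.00, 25.00).
semicircular end: A = ½π·25² = 981.75, centroid at (240.61, 25.00).
ΣA = 12481.75 mm², ΣAx̄ = 1558718.64 mm³, ΣAȳ = 312043.69 mm³.
x̄ = 1558718.64/12481.75 = 124.88 mm; ȳ = 312043.69/12481.75 = 25.00 mm.

x̄ = 124.88 mm, ȳ = 25.00 mm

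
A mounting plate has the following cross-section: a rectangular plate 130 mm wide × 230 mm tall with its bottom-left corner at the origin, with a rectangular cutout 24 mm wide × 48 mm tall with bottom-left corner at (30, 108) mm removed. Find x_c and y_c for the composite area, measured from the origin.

x_c = 65.92 mm, y_c = 114.32 mm

plate: A = 130 × 230 = 29900.00, centroid at (65.00, 115.00).
hole: A = −(24 × 48) = -1152.00, centroid at (42.00, 132.00).
ΣA = 28748.00 mm²
ΣAx_c = (29900.00)(65.00) + (-1152.00)(42.00) = 1895116.00 mm³
ΣAy_c = (29900.00)(115.00) + (-1152.00)(132.00) = 3286436.00 mm³
x_c = 1895116.00 / 28748.00 = 65.92 mm
y_c = 3286436.00 / 28748.00 = 114.32 mm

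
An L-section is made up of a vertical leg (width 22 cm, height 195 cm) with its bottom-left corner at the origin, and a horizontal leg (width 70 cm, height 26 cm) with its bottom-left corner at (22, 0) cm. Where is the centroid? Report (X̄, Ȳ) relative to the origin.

X̄ = 24.70 cm, Ȳ = 72.33 cm

vertical leg: A = 22 × 195 = 4290.00, centroid at (11.00, 97.50).
horizontal leg: A = 70 × 26 = 1820.00, centroid at (57.00, 13.00).
ΣA = 6110.00 cm², ΣAX̄ = 150930.00 cm³, ΣAȲ = 441935.00 cm³.
X̄ = 150930.00/6110.00 = 24.70 cm; Ȳ = 441935.00/6110.00 = 72.33 cm.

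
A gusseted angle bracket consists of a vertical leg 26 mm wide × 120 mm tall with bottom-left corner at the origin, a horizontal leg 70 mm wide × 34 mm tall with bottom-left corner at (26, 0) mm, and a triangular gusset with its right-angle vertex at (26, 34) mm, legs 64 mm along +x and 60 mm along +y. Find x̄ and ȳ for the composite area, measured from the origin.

x̄ = 37.28 mm, ȳ = 44.65 mm

vertical leg: A = 26 × 120 = 3120.00, centroid at (13.00, 60.00).
horizontal leg: A = 70 × 34 = 2380.00, centroid at (61.00, 17.00).
gusset: A = ½·64·60 = 1920.00, centroid at (47.33, 54.00).
ΣA = 7420.00 mm², ΣAx̄ = 276620.00 mm³, ΣAȳ = 331340.00 mm³.
x̄ = 276620.00/7420.00 = 37.28 mm; ȳ = 331340.00/7420.00 = 44.65 mm.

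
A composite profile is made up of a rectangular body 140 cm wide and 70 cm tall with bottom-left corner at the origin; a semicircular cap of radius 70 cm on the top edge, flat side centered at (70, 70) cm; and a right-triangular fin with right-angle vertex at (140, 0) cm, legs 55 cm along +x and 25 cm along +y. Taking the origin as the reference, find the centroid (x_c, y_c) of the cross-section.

x_c = 73.34 cm, y_c = 61.38 cm

Part | A | x̄ᵢ | ȳᵢ | A·x̄ᵢ | A·ȳᵢ
rectangular body | 9800.00 | 70.00 | 35.00 | 686000.00 | 343000.00
semicircular top | 7696.90 | 70.00 | 99.71 | 538783.14 | 767449.81
triangular fin | 687.50 | 158.33 | 8.33 | 108854.17 | 5729.17
Σ | 18184.40 |  |  | 1333637.31 | 1116178.97
x_c = 1333637.31 / 18184.40 = 73.34 cm
y_c = 1116178.97 / 18184.40 = 61.38 cm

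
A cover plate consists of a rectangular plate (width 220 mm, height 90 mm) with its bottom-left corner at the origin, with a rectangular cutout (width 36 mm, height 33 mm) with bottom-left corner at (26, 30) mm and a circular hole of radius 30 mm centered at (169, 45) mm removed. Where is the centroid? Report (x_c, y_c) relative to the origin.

Part | A | x̄ᵢ | ȳᵢ | A·x̄ᵢ | A·ȳᵢ
plate | 19800.00 | 110.00 | 45.00 | 2178000.00 | 891000.00
hole 1 | -1188.00 | 44.00 | 46.50 | -52272.00 | -55242.00
hole 2 | -2827.43 | 169.00 | 45.00 | -477836.24 | -127234.50
Σ | 15784.57 |  |  | 1647891.76 | 708523.50
x_c = 1647891.76 / 15784.57 = 104.40 mm
y_c = 708523.50 / 15784.57 = 44.89 mm

x_c = 104.40 mm, y_c = 44.89 mm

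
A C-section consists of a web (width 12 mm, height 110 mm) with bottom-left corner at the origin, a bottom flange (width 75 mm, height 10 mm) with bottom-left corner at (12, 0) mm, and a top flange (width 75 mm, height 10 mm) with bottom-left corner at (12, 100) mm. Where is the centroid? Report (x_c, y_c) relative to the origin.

x_c = 29.14 mm, y_c = 55.00 mm

web: A = 12 × 110 = 1320.00, centroid at (6.00, 55.00).
bottom flange: A = 75 × 10 = 750.00, centroid at (49.50, 5.00).
top flange: A = 75 × 10 = 750.00, centroid at (49.50, 105.00).
ΣA = 2820.00 mm²
ΣAx_c = (1320.00)(6.00) + (750.00)(49.50) + (750.00)(49.50) = 82170.00 mm³
ΣAy_c = (1320.00)(55.00) + (750.00)(5.00) + (750.00)(105.00) = 155100.00 mm³
x_c = 82170.00 / 2820.00 = 29.14 mm
y_c = 155100.00 / 2820.00 = 55.00 mm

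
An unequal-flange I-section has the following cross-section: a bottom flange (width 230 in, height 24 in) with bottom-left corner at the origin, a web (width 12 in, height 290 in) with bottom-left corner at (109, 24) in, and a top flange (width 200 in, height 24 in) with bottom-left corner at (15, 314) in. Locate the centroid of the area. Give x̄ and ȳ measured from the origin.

x̄ = 115.00 in, ȳ = 160.81 in

bottom flange: A = 230 × 24 = 5520.00, centroid at (115.00, 12.00).
web: A = 12 × 290 = 3480.00, centroid at (115.00, 169.00).
top flange: A = 200 × 24 = 4800.00, centroid at (115.00, 326.00).
ΣA = 13800.00 in², ΣAx̄ = 1587000.00 in³, ΣAȳ = 2219160.00 in³.
x̄ = 1587000.00/13800.00 = 115.00 in; ȳ = 2219160.00/13800.00 = 160.81 in.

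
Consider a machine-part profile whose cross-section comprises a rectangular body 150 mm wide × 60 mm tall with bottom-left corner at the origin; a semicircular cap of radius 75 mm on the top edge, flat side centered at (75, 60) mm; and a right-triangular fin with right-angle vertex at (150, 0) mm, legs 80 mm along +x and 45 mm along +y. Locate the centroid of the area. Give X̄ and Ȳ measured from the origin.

X̄ = 84.32 mm, Ȳ = 56.45 mm

Part | A | x̄ᵢ | ȳᵢ | A·x̄ᵢ | A·ȳᵢ
rectangular body | 9000.00 | 75.00 | 30.00 | 675000.00 | 270000.00
semicircular top | 8835.73 | 75.00 | 91.83 | 662679.70 | 811393.76
triangular fin | 1800.00 | 176.67 | 15.00 | 318000.00 | 27000.00
Σ | 19635.73 |  |  | 1655679.70 | 1108393.76
X̄ = 1655679.70 / 19635.73 = 84.32 mm
Ȳ = 1108393.76 / 19635.73 = 56.45 mm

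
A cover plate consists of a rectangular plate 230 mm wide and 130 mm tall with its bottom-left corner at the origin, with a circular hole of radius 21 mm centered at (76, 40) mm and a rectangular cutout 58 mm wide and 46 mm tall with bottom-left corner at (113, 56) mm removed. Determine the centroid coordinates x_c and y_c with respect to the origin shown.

plate: A = 230 × 130 = 29900.00, centroid at (115.00, 65.00).
hole 1: A = −π·21² = -1385.44, centroid at (76.00, 40.00).
hole 2: A = −(58 × 46) = -2668.00, centroid at (142.00, 79.00).
ΣA = 25846.56 mm², ΣAx_c = 2954350.38 mm³, ΣAy_c = 1677310.31 mm³.
x_c = 2954350.38/25846.56 = 114.30 mm; y_c = 1677310.31/25846.56 = 64.89 mm.

x_c = 114.30 mm, y_c = 64.89 mm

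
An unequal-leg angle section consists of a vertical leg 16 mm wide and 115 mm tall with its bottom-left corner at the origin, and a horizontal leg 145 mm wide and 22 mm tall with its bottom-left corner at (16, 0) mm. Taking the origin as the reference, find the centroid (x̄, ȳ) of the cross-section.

vertical leg: A = 16 × 115 = 1840.00, centroid at (8.00, 57.50).
horizontal leg: A = 145 × 22 = 3190.00, centroid at (88.50, 11.00).
ΣA = 5030.00 mm²
ΣAx̄ = (1840.00)(8.00) + (3190.00)(88.50) = 297035.00 mm³
ΣAȳ = (1840.00)(57.50) + (3190.00)(11.00) = 140890.00 mm³
x̄ = 297035.00 / 5030.00 = 59.05 mm
ȳ = 140890.00 / 5030.00 = 28.01 mm

x̄ = 59.05 mm, ȳ = 28.01 mm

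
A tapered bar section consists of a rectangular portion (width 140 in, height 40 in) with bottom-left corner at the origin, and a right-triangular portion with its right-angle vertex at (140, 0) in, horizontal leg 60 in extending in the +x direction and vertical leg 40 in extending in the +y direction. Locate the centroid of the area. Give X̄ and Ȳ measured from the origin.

rectangular portion: A = 140 × 40 = 5600.00, centroid at (70.00, 20.00).
triangular portion: A = ½·60·40 = 1200.00, centroid at (160.00, 13.33).
ΣA = 6800.00 in²
ΣAX̄ = (5600.00)(70.00) + (1200.00)(160.00) = 584000.00 in³
ΣAȲ = (5600.00)(20.00) + (1200.00)(13.33) = 128000.00 in³
X̄ = 584000.00 / 6800.00 = 85.88 in
Ȳ = 128000.00 / 6800.00 = 18.82 in

X̄ = 85.88 in, Ȳ = 18.82 in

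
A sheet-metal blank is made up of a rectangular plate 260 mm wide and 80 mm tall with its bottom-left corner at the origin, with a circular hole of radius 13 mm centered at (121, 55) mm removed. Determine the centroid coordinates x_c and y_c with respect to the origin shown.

plate: A = 260 × 80 = 20800.00, centroid at (130.00, 40.00).
hole: A = −π·13² = -530.93, centroid at (121.00, 55.00).
ΣA = 20269.07 mm²
ΣAx_c = (20800.00)(130.00) + (-530.93)(121.00) = 2639757.57 mm³
ΣAy_c = (20800.00)(40.00) + (-530.93)(55.00) = 802798.90 mm³
x_c = 2639757.57 / 20269.07 = 130.24 mm
y_c = 802798.90 / 20269.07 = 39.61 mm

x_c = 130.24 mm, y_c = 39.61 mm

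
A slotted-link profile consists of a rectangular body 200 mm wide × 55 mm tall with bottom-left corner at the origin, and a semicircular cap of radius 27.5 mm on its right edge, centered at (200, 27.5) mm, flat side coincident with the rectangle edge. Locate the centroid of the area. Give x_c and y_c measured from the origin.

x_c = 110.88 mm, y_c = 27.50 mm

rectangular body: A = 200 × 55 = 11000.00, centroid at (100.00, 27.50).
semicircular end: A = ½π·27.5² = 1187.91, centroid at (211.67, 27.50).
ΣA = 12187.91 mm²
ΣAx_c = (11000.00)(100.00) + (1187.91)(211.67) = 1351447.53 mm³
ΣAy_c = (11000.00)(27.50) + (1187.91)(27.50) = 335167.65 mm³
x_c = 1351447.53 / 12187.91 = 110.88 mm
y_c = 335167.65 / 12187.91 = 27.50 mm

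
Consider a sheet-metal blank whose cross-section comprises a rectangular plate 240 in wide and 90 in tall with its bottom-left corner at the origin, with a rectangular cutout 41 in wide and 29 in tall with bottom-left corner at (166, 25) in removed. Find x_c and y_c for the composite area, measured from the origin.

Part | A | x̄ᵢ | ȳᵢ | A·x̄ᵢ | A·ȳᵢ
plate | 21600.00 | 120.00 | 45.00 | 2592000.00 | 972000.00
hole | -1189.00 | 186.50 | 39.50 | -221748.50 | -46965.50
Σ | 20411.00 |  |  | 2370251.50 | 925034.50
x_c = 2370251.50 / 20411.00 = 116.13 in
y_c = 925034.50 / 20411.00 = 45.32 in

x_c = 116.13 in, y_c = 45.32 in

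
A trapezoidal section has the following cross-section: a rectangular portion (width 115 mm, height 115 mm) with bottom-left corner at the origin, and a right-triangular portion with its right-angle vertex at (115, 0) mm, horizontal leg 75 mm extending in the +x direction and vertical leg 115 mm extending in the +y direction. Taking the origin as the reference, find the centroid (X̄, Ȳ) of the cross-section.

X̄ = 77.79 mm, Ȳ = 52.79 mm

rectangular portion: A = 115 × 115 = 13225.00, centroid at (57.50, 57.50).
triangular portion: A = ½·75·115 = 4312.50, centroid at (140.00, 38.33).
ΣA = 17537.50 mm²
ΣAX̄ = (13225.00)(57.50) + (4312.50)(140.00) = 1364187.50 mm³
ΣAȲ = (13225.00)(57.50) + (4312.50)(38.33) = 925750.00 mm³
X̄ = 1364187.50 / 17537.50 = 77.79 mm
Ȳ = 925750.00 / 17537.50 = 52.79 mm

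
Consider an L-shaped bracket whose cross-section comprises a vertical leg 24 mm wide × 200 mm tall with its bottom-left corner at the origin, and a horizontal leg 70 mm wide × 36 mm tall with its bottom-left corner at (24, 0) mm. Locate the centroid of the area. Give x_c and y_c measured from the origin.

vertical leg: A = 24 × 200 = 4800.00, centroid at (12.00, 100.00).
horizontal leg: A = 70 × 36 = 2520.00, centroid at (59.00, 18.00).
ΣA = 7320.00 mm², ΣAx_c = 206280.00 mm³, ΣAy_c = 525360.00 mm³.
x_c = 206280.00/7320.00 = 28.18 mm; y_c = 525360.00/7320.00 = 71.77 mm.

x_c = 28.18 mm, y_c = 71.77 mm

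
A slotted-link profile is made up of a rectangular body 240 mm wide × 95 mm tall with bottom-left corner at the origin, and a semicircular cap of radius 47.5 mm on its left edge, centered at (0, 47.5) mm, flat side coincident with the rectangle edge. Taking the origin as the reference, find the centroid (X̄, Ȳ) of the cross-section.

X̄ = 101.14 mm, Ȳ = 47.50 mm

rectangular body: A = 240 × 95 = 22800.00, centroid at (120.00, 47.50).
semicircular end: A = ½π·47.5² = 3544.11, centroid at (-20.16, 47.50).
ΣA = 26344.11 mm²
ΣAX̄ = (22800.00)(120.00) + (3544.11)(-20.16) = 2664552.08 mm³
ΣAȲ = (22800.00)(47.50) + (3544.11)(47.50) = 1251345.19 mm³
X̄ = 2664552.08 / 26344.11 = 101.14 mm
Ȳ = 1251345.19 / 26344.11 = 47.50 mm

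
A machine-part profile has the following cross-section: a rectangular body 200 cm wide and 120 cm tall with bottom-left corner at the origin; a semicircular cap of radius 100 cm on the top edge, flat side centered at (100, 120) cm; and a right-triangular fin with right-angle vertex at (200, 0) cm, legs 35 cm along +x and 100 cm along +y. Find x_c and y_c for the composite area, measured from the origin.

x_c = 104.71 cm, y_c = 97.69 cm

Part | A | x̄ᵢ | ȳᵢ | A·x̄ᵢ | A·ȳᵢ
rectangular body | 24000.00 | 100.00 | 60.00 | 2400000.00 | 1440000.00
semicircular top | 15707.96 | 100.00 | 162.44 | 1570796.33 | 2551622.26
triangular fin | 1750.00 | 211.67 | 33.33 | 370416.67 | 58333.33
Σ | 41457.96 |  |  | 4341212.99 | 4049955.59
x_c = 4341212.99 / 41457.96 = 104.71 cm
y_c = 4049955.59 / 41457.96 = 97.69 cm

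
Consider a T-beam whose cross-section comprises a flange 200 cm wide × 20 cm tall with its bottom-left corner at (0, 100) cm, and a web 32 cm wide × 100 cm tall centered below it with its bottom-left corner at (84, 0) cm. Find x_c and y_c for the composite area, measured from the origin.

web: A = 32 × 100 = 3200.00, centroid at (100.00, 50.00).
flange: A = 200 × 20 = 4000.00, centroid at (100.00, 110.00).
ΣA = 7200.00 cm²
ΣAx_c = (3200.00)(100.00) + (4000.00)(100.00) = 720000.00 cm³
ΣAy_c = (3200.00)(50.00) + (4000.00)(110.00) = 600000.00 cm³
x_c = 720000.00 / 7200.00 = 100.00 cm
y_c = 600000.00 / 7200.00 = 83.33 cm

x_c = 100.00 cm, y_c = 83.33 cm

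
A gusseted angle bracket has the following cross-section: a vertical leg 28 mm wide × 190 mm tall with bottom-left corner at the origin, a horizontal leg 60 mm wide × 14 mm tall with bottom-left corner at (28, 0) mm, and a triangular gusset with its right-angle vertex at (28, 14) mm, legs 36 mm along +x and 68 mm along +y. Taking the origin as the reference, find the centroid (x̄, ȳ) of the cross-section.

vertical leg: A = 28 × 190 = 5320.00, centroid at (14.00, 95.00).
horizontal leg: A = 60 × 14 = 840.00, centroid at (58.00, 7.00).
gusset: A = ½·36·68 = 1224.00, centroid at (40.00, 36.67).
ΣA = 7384.00 mm²
ΣAx̄ = (5320.00)(14.00) + (840.00)(58.00) + (1224.00)(40.00) = 172160.00 mm³
ΣAȳ = (5320.00)(95.00) + (840.00)(7.00) + (1224.00)(36.67) = 556160.00 mm³
x̄ = 172160.00 / 7384.00 = 23.32 mm
ȳ = 556160.00 / 7384.00 = 75.32 mm

x̄ = 23.32 mm, ȳ = 75.32 mm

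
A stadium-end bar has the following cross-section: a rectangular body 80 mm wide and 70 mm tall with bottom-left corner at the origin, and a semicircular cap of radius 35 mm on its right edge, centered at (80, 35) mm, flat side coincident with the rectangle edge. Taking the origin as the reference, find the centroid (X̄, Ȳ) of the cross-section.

X̄ = 54.03 mm, Ȳ = 35.00 mm

rectangular body: A = 80 × 70 = 5600.00, centroid at (40.00, 35.00).
semicircular end: A = ½π·35² = 1924.23, centroid at (94.85, 35.00).
ΣA = 7524.23 mm², ΣAX̄ = 406521.37 mm³, ΣAȲ = 263347.89 mm³.
X̄ = 406521.37/7524.23 = 54.03 mm; Ȳ = 263347.89/7524.23 = 35.00 mm.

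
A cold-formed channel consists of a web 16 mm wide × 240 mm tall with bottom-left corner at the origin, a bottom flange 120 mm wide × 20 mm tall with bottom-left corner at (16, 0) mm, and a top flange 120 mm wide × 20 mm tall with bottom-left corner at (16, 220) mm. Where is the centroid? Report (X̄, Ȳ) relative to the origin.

web: A = 16 × 240 = 3840.00, centroid at (8.00, 120.00).
bottom flange: A = 120 × 20 = 2400.00, centroid at (76.00, 10.00).
top flange: A = 120 × 20 = 2400.00, centroid at (76.00, 230.00).
ΣA = 8640.00 mm², ΣAX̄ = 395520.00 mm³, ΣAȲ = 1036800.00 mm³.
X̄ = 395520.00/8640.00 = 45.78 mm; Ȳ = 1036800.00/8640.00 = 120.00 mm.

X̄ = 45.78 mm, Ȳ = 120.00 mm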